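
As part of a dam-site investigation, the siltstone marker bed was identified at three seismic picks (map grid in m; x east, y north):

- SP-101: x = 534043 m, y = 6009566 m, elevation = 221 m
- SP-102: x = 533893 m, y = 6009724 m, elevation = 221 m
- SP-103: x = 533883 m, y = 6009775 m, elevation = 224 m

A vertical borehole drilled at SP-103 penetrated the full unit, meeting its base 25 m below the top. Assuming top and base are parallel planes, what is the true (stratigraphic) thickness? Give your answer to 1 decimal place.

Two edge vectors: SP-101→SP-102 = (-150, 158, 0), SP-101→SP-103 = (-160, 209, 3).
Normal n = (SP-101→SP-102) × (SP-101→SP-103) = (474, 450, -6070).
So ∂z/∂x = −n_x/n_z = 0.07809 and ∂z/∂y = −n_y/n_z = 0.07414.
|∇z| = √(a²+b²) = 0.10767, so dip δ = arctan(0.10767) = 6.15°.
True thickness = vertical thickness × cos δ = 25 × cos 6.15° = 24.9 m.

24.9 m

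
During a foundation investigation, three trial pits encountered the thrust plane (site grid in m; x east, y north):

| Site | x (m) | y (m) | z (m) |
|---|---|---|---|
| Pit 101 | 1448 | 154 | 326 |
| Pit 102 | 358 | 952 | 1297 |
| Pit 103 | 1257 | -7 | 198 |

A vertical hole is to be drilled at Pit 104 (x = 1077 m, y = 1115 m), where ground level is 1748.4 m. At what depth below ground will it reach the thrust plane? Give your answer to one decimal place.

408.7 m

Let the plane be z = a·x + b·y + c.
Pit 102−Pit 101: −1090a + 798b = 971;  Pit 103−Pit 101: −191a − 161b = −128.
Solving gives a = −0.165251, b = 0.991074.
Then c = 326 − a·1448 − b·154 = 412.66.
At (1077, 1115): z_contact = −177.97 + 1105.05 + 412.66 = 1339.73 m.
Depth below ground = 1748.4 − 1339.73 = 408.7 m.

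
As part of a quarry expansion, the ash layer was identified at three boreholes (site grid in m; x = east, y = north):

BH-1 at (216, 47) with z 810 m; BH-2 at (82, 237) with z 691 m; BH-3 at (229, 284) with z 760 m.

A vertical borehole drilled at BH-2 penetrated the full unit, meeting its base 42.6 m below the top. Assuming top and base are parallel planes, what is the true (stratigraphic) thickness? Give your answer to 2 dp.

36.57 m

Two edge vectors: BH-1→BH-2 = (-134, 190, -119), BH-1→BH-3 = (13, 237, -50).
Normal n = (BH-1→BH-2) × (BH-1→BH-3) = (18703, -8247, -34228).
So ∂z/∂x = −n_x/n_z = 0.54642 and ∂z/∂y = −n_y/n_z = −0.24094.
|∇z| = √(a²+b²) = 0.59719, so dip δ = arctan(0.59719) = 30.85°.
True thickness = vertical thickness × cos δ = 42.6 × cos 30.85° = 36.57 m.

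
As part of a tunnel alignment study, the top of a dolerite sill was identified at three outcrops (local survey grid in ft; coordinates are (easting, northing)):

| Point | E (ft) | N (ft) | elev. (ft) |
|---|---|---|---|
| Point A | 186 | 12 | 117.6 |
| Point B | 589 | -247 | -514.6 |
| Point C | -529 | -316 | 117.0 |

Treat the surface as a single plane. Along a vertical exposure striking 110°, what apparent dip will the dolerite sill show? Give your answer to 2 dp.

Let the plane be z = a·E + b·N + c.
Point B−Point A: 403a − 259b = −632.2;  Point C−Point A: −715a − 328b = −0.6.
Solving gives a = −0.65289, b = 1.42504.
Unit vector along 110° is (sin 110°, cos 110°) = (0.9397, -0.3420).
Slope in that direction = a·(0.9397) + b·(-0.3420) = −1.10091.
Apparent dip = arctan|1.10091| = 47.75° (true dip is 57.5°, so apparent ≤ true as expected).

47.75°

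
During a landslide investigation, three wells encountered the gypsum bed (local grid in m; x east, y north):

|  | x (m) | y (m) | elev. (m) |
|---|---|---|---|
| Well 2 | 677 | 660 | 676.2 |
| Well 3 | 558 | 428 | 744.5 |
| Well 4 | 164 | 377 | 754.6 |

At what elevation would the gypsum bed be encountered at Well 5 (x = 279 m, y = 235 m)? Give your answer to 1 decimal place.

798.9 m

Two edge vectors: Well 2→Well 3 = (-119, -232, 68.3), Well 2→Well 4 = (-513, -283, 78.4).
Normal n = (Well 2→Well 3) × (Well 2→Well 4) = (1140.1, -25708.3, -85339).
So ∂z/∂x = −n_x/n_z = 0.01336 and ∂z/∂y = −n_y/n_z = −0.30125.
Intercept c from Well 2: 676.2 − 9.04 + 198.82 = 865.98.
At (279, 235): z = 3.7 − 70.8 + 865.98 = 798.9 m.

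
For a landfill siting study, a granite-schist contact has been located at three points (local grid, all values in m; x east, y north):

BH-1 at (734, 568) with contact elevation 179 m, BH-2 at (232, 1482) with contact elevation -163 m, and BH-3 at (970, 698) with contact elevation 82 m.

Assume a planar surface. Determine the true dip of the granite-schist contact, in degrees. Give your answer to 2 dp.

Let the plane be z = a·x + b·y + c.
BH-2−BH-1: −502a + 914b = −342;  BH-3−BH-1: 236a + 130b = −97.
Solving gives a = −0.15731, b = −0.46058.
Gradient magnitude |∇z| = √(a² + b²) = √(0.02475 + 0.21213) = 0.48670.
True dip = arctan(0.48670) = 25.95°, dipping toward NNE (azimuth ≈ 019°).

25.95°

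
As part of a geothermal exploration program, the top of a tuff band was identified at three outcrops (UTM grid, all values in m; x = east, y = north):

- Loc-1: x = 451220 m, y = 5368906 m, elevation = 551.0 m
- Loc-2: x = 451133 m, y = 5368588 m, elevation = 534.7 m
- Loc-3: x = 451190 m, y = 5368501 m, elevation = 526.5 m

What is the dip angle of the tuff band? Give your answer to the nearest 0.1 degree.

4.5°

Let the plane be z = a·x + b·y + c.
Loc-2−Loc-1: −87a − 318b = −16.3;  Loc-3−Loc-1: −30a − 405b = −24.5.
Solving gives a = −0.04629, b = 0.06392.
Gradient magnitude |∇z| = √(a² + b²) = √(0.00214 + 0.00409) = 0.07893.
True dip = arctan(0.07893) = 4.5°, dipping toward SE (azimuth ≈ 144°).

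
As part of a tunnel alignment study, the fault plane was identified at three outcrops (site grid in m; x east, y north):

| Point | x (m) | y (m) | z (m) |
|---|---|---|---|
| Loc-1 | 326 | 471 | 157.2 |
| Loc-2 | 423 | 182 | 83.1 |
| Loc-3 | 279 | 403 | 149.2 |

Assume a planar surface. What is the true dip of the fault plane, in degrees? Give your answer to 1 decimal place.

Let the plane be z = a·x + b·y + c.
Loc-2−Loc-1: 97a − 289b = −74.1;  Loc-3−Loc-1: −47a − 68b = −8.
Solving gives a = −0.13513, b = 0.21105.
Gradient magnitude |∇z| = √(a² + b²) = √(0.01826 + 0.04454) = 0.25060.
True dip = arctan(0.25060) = 14.1°, dipping toward SSE (azimuth ≈ 147°).

14.1°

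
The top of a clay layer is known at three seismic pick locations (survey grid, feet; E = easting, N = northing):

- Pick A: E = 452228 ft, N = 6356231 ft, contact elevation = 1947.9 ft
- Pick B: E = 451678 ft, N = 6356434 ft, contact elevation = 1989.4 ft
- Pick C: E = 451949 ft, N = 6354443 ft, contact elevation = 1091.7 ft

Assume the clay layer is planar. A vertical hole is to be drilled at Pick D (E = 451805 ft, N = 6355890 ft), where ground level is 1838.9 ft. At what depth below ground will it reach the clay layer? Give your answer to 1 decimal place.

Two edge vectors: Pick A→Pick B = (-550, 203, 41.5), Pick A→Pick C = (-279, -1788, -856.2).
Normal n = (Pick A→Pick B) × (Pick A→Pick C) = (-99606.6, -482488.5, 1040037).
So ∂z/∂E = −n_x/n_z = 0.095772170 and ∂z/∂N = −n_y/n_z = 0.463914745.
Intercept c from Pick A: 1947.9 − 43310.86 − 2948749.29 = −2990112.24.
At (451805, 6355890): z_contact = 43270.35 + 2948591.09 − 2990112.24 = 1749.19 ft.
Depth below ground = 1838.9 − 1749.19 = 89.7 ft.

89.7 ft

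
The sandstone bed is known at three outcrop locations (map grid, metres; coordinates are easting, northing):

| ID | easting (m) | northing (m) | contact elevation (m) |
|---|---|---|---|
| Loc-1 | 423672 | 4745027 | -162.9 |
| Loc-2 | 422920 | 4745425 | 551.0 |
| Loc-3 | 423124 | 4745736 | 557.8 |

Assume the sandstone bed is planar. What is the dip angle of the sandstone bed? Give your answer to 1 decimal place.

40.2°

Let the plane be z = a·easting + b·northing + c.
Loc-2−Loc-1: −752a + 398b = 713.9;  Loc-3−Loc-1: −548a + 709b = 720.7.
Solving gives a = −0.69610, b = 0.47847.
Gradient magnitude |∇z| = √(a² + b²) = √(0.48456 + 0.22894) = 0.84468.
True dip = arctan(0.84468) = 40.2°, dipping toward SE (azimuth ≈ 125°).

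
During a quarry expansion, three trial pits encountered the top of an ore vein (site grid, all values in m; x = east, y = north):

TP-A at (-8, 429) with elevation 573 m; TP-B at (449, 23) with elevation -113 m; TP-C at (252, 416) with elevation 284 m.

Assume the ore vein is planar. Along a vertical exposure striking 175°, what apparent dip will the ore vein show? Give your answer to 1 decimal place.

Two edge vectors: TP-A→TP-B = (457, -406, -686), TP-A→TP-C = (260, -13, -289).
Normal n = (TP-A→TP-B) × (TP-A→TP-C) = (108416, -46287, 99619).
So ∂z/∂x = −n_x/n_z = −1.08831 and ∂z/∂y = −n_y/n_z = 0.46464.
Unit vector along 175° is (sin 175°, cos 175°) = (0.0872, -0.9962).
Slope in that direction = a·(0.0872) + b·(-0.9962) = −0.55772.
Apparent dip = arctan|0.55772| = 29.1° (true dip is 49.8°, so apparent ≤ true as expected).

29.1°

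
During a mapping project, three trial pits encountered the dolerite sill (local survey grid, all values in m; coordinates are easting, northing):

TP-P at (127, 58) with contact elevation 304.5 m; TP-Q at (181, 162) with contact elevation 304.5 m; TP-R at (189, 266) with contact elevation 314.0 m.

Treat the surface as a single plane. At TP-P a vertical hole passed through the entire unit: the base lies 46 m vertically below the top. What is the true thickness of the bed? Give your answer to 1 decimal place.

44.8 m

Two edge vectors: TP-P→TP-Q = (54, 104, 0), TP-P→TP-R = (62, 208, 9.5).
Normal n = (TP-P→TP-Q) × (TP-P→TP-R) = (988, -513, 4784).
So ∂z/∂easting = −n_x/n_z = −0.20652 and ∂z/∂northing = −n_y/n_z = 0.10723.
|∇z| = √(a²+b²) = 0.23270, so dip δ = arctan(0.23270) = 13.10°.
True thickness = vertical thickness × cos δ = 46 × cos 13.10° = 44.8 m.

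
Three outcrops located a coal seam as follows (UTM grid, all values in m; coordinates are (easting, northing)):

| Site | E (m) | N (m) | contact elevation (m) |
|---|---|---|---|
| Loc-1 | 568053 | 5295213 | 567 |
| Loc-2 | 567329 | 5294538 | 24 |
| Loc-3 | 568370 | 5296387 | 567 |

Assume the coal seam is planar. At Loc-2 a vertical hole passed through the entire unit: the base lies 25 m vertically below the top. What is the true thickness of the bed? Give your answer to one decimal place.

Let the plane be z = a·E + b·N + c.
Loc-2−Loc-1: −724a − 675b = −543;  Loc-3−Loc-1: 317a + 1174b = 0.
Solving gives a = 1.00233, b = −0.27065.
|∇z| = √(a²+b²) = 1.03823, so dip δ = arctan(1.03823) = 46.07°.
True thickness = vertical thickness × cos δ = 25 × cos 46.07° = 17.3 m.

17.3 m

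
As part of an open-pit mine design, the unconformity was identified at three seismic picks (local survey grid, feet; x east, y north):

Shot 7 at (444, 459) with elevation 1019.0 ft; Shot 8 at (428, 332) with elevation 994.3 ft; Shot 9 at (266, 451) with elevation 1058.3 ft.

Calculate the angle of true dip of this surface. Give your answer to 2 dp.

17.81°

Two edge vectors: Shot 7→Shot 8 = (-16, -127, -24.7), Shot 7→Shot 9 = (-178, -8, 39.3).
Normal n = (Shot 7→Shot 8) × (Shot 7→Shot 9) = (-5188.7, 5025.4, -22478).
So ∂z/∂x = −n_x/n_z = −0.23083 and ∂z/∂y = −n_y/n_z = 0.22357.
Gradient magnitude |∇z| = √(a² + b²) = √(0.05328 + 0.04998) = 0.32135.
True dip = arctan(0.32135) = 17.81°, dipping toward SE (azimuth ≈ 134°).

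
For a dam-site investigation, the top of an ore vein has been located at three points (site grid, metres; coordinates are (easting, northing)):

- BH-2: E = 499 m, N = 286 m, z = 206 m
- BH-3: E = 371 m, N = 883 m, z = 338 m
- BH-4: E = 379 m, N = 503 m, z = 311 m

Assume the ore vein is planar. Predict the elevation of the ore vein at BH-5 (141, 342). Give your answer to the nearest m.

Two edge vectors: BH-2→BH-3 = (-128, 597, 132), BH-2→BH-4 = (-120, 217, 105).
Normal n = (BH-2→BH-3) × (BH-2→BH-4) = (34041, -2400, 43864).
So ∂z/∂E = −n_x/n_z = −0.77606 and ∂z/∂N = −n_y/n_z = 0.05471.
Intercept c from BH-2: 206 + 387.25 − 15.65 = 577.60.
At (141, 342): z = −109.4 + 18.7 + 577.60 = 486.9 m.

487 m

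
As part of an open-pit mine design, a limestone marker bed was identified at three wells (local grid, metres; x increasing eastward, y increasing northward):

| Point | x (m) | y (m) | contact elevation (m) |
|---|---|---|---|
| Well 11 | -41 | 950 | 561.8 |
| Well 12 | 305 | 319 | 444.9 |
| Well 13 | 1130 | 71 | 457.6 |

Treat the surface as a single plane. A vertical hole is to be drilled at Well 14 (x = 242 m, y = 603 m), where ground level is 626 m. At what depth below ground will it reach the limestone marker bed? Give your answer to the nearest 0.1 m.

Let the plane be z = a·x + b·y + c.
Well 12−Well 11: 346a − 631b = −116.9;  Well 13−Well 11: 1171a − 879b = −104.2.
Solving gives a = 0.085114, b = 0.231933.
Then c = 561.8 − a·-41 − b·950 = 344.95.
At (242, 603): z_contact = 20.60 + 139.86 + 344.95 = 505.41 m.
Depth below ground = 626 − 505.41 = 120.6 m.

120.6 m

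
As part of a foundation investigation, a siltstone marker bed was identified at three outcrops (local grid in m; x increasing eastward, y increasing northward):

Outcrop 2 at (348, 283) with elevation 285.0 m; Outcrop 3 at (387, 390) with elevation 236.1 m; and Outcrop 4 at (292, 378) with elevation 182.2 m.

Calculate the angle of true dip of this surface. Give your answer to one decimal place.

43.7°

Let the plane be z = a·x + b·y + c.
Outcrop 3−Outcrop 2: 39a + 107b = −48.9;  Outcrop 4−Outcrop 2: −56a + 95b = −102.8.
Solving gives a = 0.65526, b = −0.69584.
Gradient magnitude |∇z| = √(a² + b²) = √(0.42937 + 0.48420) = 0.95581.
True dip = arctan(0.95581) = 43.7°, dipping toward NW (azimuth ≈ 317°).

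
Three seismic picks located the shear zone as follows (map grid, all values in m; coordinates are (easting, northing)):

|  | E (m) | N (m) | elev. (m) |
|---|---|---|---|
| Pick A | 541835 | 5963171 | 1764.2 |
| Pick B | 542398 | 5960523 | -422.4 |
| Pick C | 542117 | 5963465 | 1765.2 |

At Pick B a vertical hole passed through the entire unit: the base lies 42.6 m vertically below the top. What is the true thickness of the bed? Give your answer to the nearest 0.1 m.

Two edge vectors: Pick A→Pick B = (563, -2648, -2186.6), Pick A→Pick C = (282, 294, 1).
Normal n = (Pick A→Pick B) × (Pick A→Pick C) = (640212.4, -617184.2, 912258).
So ∂z/∂E = −n_x/n_z = −0.70179 and ∂z/∂N = −n_y/n_z = 0.67655.
|∇z| = √(a²+b²) = 0.97479, so dip δ = arctan(0.97479) = 44.27°.
True thickness = vertical thickness × cos δ = 42.6 × cos 44.27° = 30.5 m.

30.5 m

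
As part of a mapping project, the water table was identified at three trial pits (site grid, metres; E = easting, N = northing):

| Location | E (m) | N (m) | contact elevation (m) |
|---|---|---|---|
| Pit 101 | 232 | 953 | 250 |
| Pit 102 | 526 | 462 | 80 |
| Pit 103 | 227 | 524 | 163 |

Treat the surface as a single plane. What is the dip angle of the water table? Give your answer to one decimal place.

17.3°

Two edge vectors: Pit 101→Pit 102 = (294, -491, -170), Pit 101→Pit 103 = (-5, -429, -87).
Normal n = (Pit 101→Pit 102) × (Pit 101→Pit 103) = (-30213, 26428, -128581).
So ∂z/∂E = −n_x/n_z = −0.23497 and ∂z/∂N = −n_y/n_z = 0.20554.
Gradient magnitude |∇z| = √(a² + b²) = √(0.05521 + 0.04224) = 0.31218.
True dip = arctan(0.31218) = 17.3°, dipping toward SE (azimuth ≈ 131°).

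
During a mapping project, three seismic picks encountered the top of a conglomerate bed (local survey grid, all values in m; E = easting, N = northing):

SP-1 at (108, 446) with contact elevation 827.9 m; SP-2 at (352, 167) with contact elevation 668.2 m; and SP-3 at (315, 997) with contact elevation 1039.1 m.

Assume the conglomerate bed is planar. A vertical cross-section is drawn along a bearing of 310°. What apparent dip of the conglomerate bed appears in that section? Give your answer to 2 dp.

Two edge vectors: SP-1→SP-2 = (244, -279, -159.7), SP-1→SP-3 = (207, 551, 211.2).
Normal n = (SP-1→SP-2) × (SP-1→SP-3) = (29069.9, -84590.7, 192197).
So ∂z/∂E = −n_x/n_z = −0.15125 and ∂z/∂N = −n_y/n_z = 0.44012.
Unit vector along 310° is (sin 310°, cos 310°) = (-0.7660, 0.6428).
Slope in that direction = a·(-0.7660) + b·(0.6428) = 0.39877.
Apparent dip = arctan|0.39877| = 21.74° (true dip is 25.0°, so apparent ≤ true as expected).

21.74°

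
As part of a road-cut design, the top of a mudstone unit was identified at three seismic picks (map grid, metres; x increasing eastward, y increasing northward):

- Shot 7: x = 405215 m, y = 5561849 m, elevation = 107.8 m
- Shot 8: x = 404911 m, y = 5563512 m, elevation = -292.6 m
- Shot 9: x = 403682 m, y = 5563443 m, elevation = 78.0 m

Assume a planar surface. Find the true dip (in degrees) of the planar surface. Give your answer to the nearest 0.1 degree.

22.2°

Let the plane be z = a·x + b·y + c.
Shot 8−Shot 7: −304a + 1663b = −400.4;  Shot 9−Shot 7: −1533a + 1594b = −29.8.
Solving gives a = −0.28510, b = −0.29289.
Gradient magnitude |∇z| = √(a² + b²) = √(0.08128 + 0.08578) = 0.40874.
True dip = arctan(0.40874) = 22.2°, dipping toward NE (azimuth ≈ 044°).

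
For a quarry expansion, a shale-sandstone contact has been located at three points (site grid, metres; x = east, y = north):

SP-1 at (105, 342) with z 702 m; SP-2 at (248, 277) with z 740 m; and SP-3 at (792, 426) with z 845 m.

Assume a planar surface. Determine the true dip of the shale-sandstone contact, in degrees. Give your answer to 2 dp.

Two edge vectors: SP-1→SP-2 = (143, -65, 38), SP-1→SP-3 = (687, 84, 143).
Normal n = (SP-1→SP-2) × (SP-1→SP-3) = (-12487, 5657, 56667).
So ∂z/∂x = −n_x/n_z = 0.22036 and ∂z/∂y = −n_y/n_z = −0.09983.
Gradient magnitude |∇z| = √(a² + b²) = √(0.04856 + 0.00997) = 0.24192.
True dip = arctan(0.24192) = 13.60°, dipping toward WNW (azimuth ≈ 294°).

13.60°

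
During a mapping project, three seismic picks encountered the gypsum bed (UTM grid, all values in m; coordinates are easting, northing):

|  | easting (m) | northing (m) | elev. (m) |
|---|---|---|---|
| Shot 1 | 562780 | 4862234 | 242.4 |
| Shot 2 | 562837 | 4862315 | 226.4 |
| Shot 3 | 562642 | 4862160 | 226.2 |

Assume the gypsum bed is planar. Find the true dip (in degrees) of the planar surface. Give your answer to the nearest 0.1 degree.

29.9°

Let the plane be z = a·easting + b·northing + c.
Shot 2−Shot 1: 57a + 81b = −16;  Shot 3−Shot 1: −138a − 74b = −16.2.
Solving gives a = 0.35865, b = −0.44991.
Gradient magnitude |∇z| = √(a² + b²) = √(0.12863 + 0.20242) = 0.57537.
True dip = arctan(0.57537) = 29.9°, dipping toward NW (azimuth ≈ 321°).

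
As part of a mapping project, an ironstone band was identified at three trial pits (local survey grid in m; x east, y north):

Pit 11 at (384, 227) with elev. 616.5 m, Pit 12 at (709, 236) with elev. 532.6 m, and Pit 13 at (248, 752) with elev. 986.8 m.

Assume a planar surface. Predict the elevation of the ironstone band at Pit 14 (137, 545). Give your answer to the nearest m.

886 m

Two edge vectors: Pit 11→Pit 12 = (325, 9, -83.9), Pit 11→Pit 13 = (-136, 525, 370.3).
Normal n = (Pit 11→Pit 12) × (Pit 11→Pit 13) = (47380.2, -108937.1, 171849).
So ∂z/∂x = −n_x/n_z = −0.27571 and ∂z/∂y = −n_y/n_z = 0.63391.
Intercept c from Pit 11: 616.5 + 105.87 − 143.90 = 578.47.
At (137, 545): z = −37.8 + 345.5 + 578.47 = 886.2 m.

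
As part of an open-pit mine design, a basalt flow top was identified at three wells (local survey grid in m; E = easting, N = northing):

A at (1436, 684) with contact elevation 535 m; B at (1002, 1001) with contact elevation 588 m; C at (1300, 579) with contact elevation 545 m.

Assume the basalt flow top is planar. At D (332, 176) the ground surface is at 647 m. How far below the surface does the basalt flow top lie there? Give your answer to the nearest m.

Two edge vectors: A→B = (-434, 317, 53), A→C = (-136, -105, 10).
Normal n = (A→B) × (A→C) = (8735, -2868, 88682).
So ∂z/∂E = −n_x/n_z = −0.09850 and ∂z/∂N = −n_y/n_z = 0.03234.
Intercept c from A: 535 + 141.44 − 22.12 = 654.32.
At (332, 176): z_contact = −32.7 + 5.7 + 654.32 = 627.3 m.
Depth below ground = 647 − 627.3 = 20 m.

20 m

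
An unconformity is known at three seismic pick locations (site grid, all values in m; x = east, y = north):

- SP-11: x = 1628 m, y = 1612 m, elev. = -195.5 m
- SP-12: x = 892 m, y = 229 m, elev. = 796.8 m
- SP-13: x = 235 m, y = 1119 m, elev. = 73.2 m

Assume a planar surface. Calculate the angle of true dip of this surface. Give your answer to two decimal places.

37.28°

Two edge vectors: SP-11→SP-12 = (-736, -1383, 992.3), SP-11→SP-13 = (-1393, -493, 268.7).
Normal n = (SP-11→SP-12) × (SP-11→SP-13) = (117591.8, -1184510.7, -1563671).
So ∂z/∂x = −n_x/n_z = 0.07520 and ∂z/∂y = −n_y/n_z = −0.75752.
Gradient magnitude |∇z| = √(a² + b²) = √(0.00566 + 0.57384) = 0.76124.
True dip = arctan(0.76124) = 37.28°, dipping toward N (azimuth ≈ 354°).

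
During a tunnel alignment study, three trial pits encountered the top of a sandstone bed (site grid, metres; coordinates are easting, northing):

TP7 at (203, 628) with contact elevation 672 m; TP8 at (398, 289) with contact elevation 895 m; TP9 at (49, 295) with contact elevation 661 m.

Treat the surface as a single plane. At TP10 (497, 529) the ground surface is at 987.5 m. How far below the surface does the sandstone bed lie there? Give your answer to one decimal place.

Two edge vectors: TP7→TP8 = (195, -339, 223), TP7→TP9 = (-154, -333, -11).
Normal n = (TP7→TP8) × (TP7→TP9) = (77988, -32197, -117141).
So ∂z/∂easting = −n_x/n_z = 0.66576 and ∂z/∂northing = −n_y/n_z = −0.27486.
Intercept c from TP7: 672 − 135.15 + 172.61 = 709.46.
At (497, 529): z_contact = 330.88 − 145.40 + 709.46 = 894.94 m.
Depth below ground = 987.5 − 894.94 = 92.6 m.

92.6 m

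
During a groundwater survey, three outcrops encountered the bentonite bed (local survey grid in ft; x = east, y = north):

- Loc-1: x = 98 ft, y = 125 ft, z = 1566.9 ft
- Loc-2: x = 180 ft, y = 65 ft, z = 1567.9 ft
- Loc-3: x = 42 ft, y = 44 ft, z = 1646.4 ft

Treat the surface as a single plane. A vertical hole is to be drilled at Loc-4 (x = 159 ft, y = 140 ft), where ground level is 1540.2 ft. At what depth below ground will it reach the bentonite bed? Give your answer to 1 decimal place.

Two edge vectors: Loc-1→Loc-2 = (82, -60, 1), Loc-1→Loc-3 = (-56, -81, 79.5).
Normal n = (Loc-1→Loc-2) × (Loc-1→Loc-3) = (-4689, -6575, -10002).
So ∂z/∂x = −n_x/n_z = −0.46881 and ∂z/∂y = −n_y/n_z = −0.65737.
Intercept c from Loc-1: 1566.9 + 45.94 + 82.17 = 1695.01.
At (159, 140): z_contact = −74.54 − 92.03 + 1695.01 = 1528.44 ft.
Depth below ground = 1540.2 − 1528.44 = 11.8 ft.

11.8 ft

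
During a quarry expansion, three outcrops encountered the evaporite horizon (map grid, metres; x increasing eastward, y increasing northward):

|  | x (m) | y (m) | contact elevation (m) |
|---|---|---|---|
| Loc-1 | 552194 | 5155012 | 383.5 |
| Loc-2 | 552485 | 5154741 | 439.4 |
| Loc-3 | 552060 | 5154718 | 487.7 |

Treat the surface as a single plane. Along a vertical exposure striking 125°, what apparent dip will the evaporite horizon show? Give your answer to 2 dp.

Let the plane be z = a·x + b·y + c.
Loc-2−Loc-1: 291a − 271b = 55.9;  Loc-3−Loc-1: −134a − 294b = 104.2.
Solving gives a = −0.09686, b = −0.31028.
Unit vector along 125° is (sin 125°, cos 125°) = (0.8192, -0.5736).
Slope in that direction = a·(0.8192) + b·(-0.5736) = 0.09863.
Apparent dip = arctan|0.09863| = 5.63° (true dip is 18.0°, so apparent ≤ true as expected).

5.63°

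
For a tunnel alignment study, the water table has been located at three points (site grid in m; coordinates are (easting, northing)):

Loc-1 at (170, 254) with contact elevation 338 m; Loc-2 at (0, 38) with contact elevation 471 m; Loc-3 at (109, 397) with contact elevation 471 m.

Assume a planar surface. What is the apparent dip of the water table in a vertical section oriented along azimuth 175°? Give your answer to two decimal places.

26.39°

Let the plane be z = a·E + b·N + c.
Loc-2−Loc-1: −170a − 216b = 133;  Loc-3−Loc-1: −61a + 143b = 133.
Solving gives a = −1.27373, b = 0.38673.
Unit vector along 175° is (sin 175°, cos 175°) = (0.0872, -0.9962).
Slope in that direction = a·(0.0872) + b·(-0.9962) = −0.49627.
Apparent dip = arctan|0.49627| = 26.39° (true dip is 53.1°, so apparent ≤ true as expected).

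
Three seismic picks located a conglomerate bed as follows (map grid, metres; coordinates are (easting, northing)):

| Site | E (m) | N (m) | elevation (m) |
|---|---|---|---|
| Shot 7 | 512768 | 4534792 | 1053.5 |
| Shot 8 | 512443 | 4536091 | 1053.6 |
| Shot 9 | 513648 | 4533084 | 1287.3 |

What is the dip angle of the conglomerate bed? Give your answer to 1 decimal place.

Two edge vectors: Shot 7→Shot 8 = (-325, 1299, 0.1), Shot 7→Shot 9 = (880, -1708, 233.8).
Normal n = (Shot 7→Shot 8) × (Shot 7→Shot 9) = (303877, 76073, -588020).
So ∂z/∂E = −n_x/n_z = 0.51678 and ∂z/∂N = −n_y/n_z = 0.12937.
Gradient magnitude |∇z| = √(a² + b²) = √(0.26706 + 0.01674) = 0.53273.
True dip = arctan(0.53273) = 28.0°, dipping toward WSW (azimuth ≈ 256°).

28.0°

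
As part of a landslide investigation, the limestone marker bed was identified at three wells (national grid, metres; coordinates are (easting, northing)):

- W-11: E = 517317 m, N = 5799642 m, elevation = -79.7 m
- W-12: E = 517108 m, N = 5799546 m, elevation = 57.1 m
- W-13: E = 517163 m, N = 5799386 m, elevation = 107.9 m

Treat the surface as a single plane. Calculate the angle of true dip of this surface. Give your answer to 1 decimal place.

32.7°

Let the plane be z = a·E + b·N + c.
W-12−W-11: −209a − 96b = 136.8;  W-13−W-11: −154a − 256b = 187.6.
Solving gives a = −0.43934, b = −0.46852.
Gradient magnitude |∇z| = √(a² + b²) = √(0.19302 + 0.21951) = 0.64229.
True dip = arctan(0.64229) = 32.7°, dipping toward NE (azimuth ≈ 043°).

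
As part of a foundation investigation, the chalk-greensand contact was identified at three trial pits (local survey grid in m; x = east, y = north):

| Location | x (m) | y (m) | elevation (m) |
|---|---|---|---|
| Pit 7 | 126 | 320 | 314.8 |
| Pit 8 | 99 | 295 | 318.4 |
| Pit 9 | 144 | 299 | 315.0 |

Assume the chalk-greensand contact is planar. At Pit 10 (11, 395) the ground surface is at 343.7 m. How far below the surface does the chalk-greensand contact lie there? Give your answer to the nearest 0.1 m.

Two edge vectors: Pit 7→Pit 8 = (-27, -25, 3.6), Pit 7→Pit 9 = (18, -21, 0.2).
Normal n = (Pit 7→Pit 8) × (Pit 7→Pit 9) = (70.6, 70.2, 1017).
So ∂z/∂x = −n_x/n_z = −0.06942 and ∂z/∂y = −n_y/n_z = −0.06903.
Intercept c from Pit 7: 314.8 + 8.75 + 22.09 = 345.64.
At (11, 395): z_contact = −0.76 − 27.27 + 345.64 = 317.61 m.
Depth below ground = 343.7 − 317.61 = 26.1 m.

26.1 m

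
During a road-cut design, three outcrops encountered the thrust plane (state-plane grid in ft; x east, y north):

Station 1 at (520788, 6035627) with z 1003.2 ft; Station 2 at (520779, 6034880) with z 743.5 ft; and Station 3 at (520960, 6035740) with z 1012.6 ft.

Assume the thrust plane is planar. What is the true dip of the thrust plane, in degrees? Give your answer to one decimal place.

Two edge vectors: Station 1→Station 2 = (-9, -747, -259.7), Station 1→Station 3 = (172, 113, 9.4).
Normal n = (Station 1→Station 2) × (Station 1→Station 3) = (22324.3, -44583.8, 127467).
So ∂z/∂x = −n_x/n_z = −0.17514 and ∂z/∂y = −n_y/n_z = 0.34977.
Gradient magnitude |∇z| = √(a² + b²) = √(0.03067 + 0.12234) = 0.39117.
True dip = arctan(0.39117) = 21.4°, dipping toward SSE (azimuth ≈ 153°).

21.4°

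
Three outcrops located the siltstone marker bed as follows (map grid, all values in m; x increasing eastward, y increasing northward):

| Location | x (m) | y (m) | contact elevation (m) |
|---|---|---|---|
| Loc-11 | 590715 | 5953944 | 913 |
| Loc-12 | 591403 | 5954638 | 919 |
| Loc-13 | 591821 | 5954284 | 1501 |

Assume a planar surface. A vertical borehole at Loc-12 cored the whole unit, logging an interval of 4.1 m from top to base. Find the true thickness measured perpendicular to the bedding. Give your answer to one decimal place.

2.8 m

Let the plane be z = a·x + b·y + c.
Loc-12−Loc-11: 688a + 694b = 6;  Loc-13−Loc-11: 1106a + 340b = 588.
Solving gives a = 0.76087, b = −0.74564.
|∇z| = √(a²+b²) = 1.06532, so dip δ = arctan(1.06532) = 46.81°.
True thickness = vertical thickness × cos δ = 4.1 × cos 46.81° = 2.8 m.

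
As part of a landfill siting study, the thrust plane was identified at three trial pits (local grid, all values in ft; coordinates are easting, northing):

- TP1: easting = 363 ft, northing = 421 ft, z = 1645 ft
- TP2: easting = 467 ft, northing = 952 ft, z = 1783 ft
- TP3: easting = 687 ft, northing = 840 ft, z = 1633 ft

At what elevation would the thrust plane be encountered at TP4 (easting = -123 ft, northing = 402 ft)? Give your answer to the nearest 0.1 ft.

1881.1 ft

Let the plane be z = a·easting + b·northing + c.
TP2−TP1: 104a + 531b = 138;  TP3−TP1: 324a + 419b = −12.
Solving gives a = −0.49969, b = 0.35775.
Then c = 1645 − a·363 − b·421 = 1675.77.
At (-123, 402): z = 61.5 + 143.8 + 1675.77 = 1881.1 ft.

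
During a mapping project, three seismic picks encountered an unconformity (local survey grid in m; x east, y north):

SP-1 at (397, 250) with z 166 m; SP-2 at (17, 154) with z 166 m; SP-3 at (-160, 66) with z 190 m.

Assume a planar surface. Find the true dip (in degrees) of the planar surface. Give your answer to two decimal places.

29.77°

Two edge vectors: SP-1→SP-2 = (-380, -96, 0), SP-1→SP-3 = (-557, -184, 24).
Normal n = (SP-1→SP-2) × (SP-1→SP-3) = (-2304, 9120, 16448).
So ∂z/∂x = −n_x/n_z = 0.14008 and ∂z/∂y = −n_y/n_z = −0.55447.
Gradient magnitude |∇z| = √(a² + b²) = √(0.01962 + 0.30744) = 0.57190.
True dip = arctan(0.57190) = 29.77°, dipping toward NNW (azimuth ≈ 346°).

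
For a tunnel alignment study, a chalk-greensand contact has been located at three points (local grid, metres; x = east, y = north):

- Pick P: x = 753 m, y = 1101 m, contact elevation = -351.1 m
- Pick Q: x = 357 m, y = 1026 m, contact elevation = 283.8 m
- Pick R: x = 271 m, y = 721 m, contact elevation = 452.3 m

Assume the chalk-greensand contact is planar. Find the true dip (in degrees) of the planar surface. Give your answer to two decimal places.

Let the plane be z = a·x + b·y + c.
Pick Q−Pick P: −396a − 75b = 634.9;  Pick R−Pick P: −482a − 380b = 803.4.
Solving gives a = −1.58320, b = −0.10605.
Gradient magnitude |∇z| = √(a² + b²) = √(2.50652 + 0.01125) = 1.58675.
True dip = arctan(1.58675) = 57.78°, dipping toward E (azimuth ≈ 086°).

57.78°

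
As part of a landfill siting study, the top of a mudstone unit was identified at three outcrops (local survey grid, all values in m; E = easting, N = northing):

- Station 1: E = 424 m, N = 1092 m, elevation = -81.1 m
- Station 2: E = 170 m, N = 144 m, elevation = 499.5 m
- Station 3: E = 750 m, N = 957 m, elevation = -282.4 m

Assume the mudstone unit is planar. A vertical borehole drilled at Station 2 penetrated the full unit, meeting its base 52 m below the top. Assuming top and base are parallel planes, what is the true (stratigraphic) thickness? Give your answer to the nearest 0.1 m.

Two edge vectors: Station 1→Station 2 = (-254, -948, 580.6), Station 1→Station 3 = (326, -135, -201.3).
Normal n = (Station 1→Station 2) × (Station 1→Station 3) = (269213.4, 138145.4, 343338).
So ∂z/∂E = −n_x/n_z = −0.78411 and ∂z/∂N = −n_y/n_z = −0.40236.
|∇z| = √(a²+b²) = 0.88131, so dip δ = arctan(0.88131) = 41.39°.
True thickness = vertical thickness × cos δ = 52 × cos 41.39° = 39.0 m.

39.0 m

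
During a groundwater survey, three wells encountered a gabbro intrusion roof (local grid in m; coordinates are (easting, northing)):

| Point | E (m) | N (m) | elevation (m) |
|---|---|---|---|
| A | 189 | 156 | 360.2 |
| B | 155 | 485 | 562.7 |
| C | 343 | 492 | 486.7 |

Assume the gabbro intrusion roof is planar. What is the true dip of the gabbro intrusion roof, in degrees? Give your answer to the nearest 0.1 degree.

Two edge vectors: A→B = (-34, 329, 202.5), A→C = (154, 336, 126.5).
Normal n = (A→B) × (A→C) = (-26421.5, 35486, -62090).
So ∂z/∂E = −n_x/n_z = −0.42554 and ∂z/∂N = −n_y/n_z = 0.57153.
Gradient magnitude |∇z| = √(a² + b²) = √(0.18108 + 0.32664) = 0.71255.
True dip = arctan(0.71255) = 35.5°, dipping toward SE (azimuth ≈ 143°).

35.5°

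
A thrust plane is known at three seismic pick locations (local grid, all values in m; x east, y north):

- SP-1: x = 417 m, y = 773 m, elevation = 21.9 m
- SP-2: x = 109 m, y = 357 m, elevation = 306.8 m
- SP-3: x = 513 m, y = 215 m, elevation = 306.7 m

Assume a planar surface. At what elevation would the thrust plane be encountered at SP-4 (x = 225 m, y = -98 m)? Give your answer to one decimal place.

531.8 m

Let the plane be z = a·x + b·y + c.
SP-2−SP-1: −308a − 416b = 284.9;  SP-3−SP-1: 96a − 558b = 284.8.
Solving gives a = −0.19121, b = −0.54329.
Then c = 21.9 − a·417 − b·773 = 521.60.
At (225, -98): z = −43.0 + 53.2 + 521.60 = 531.8 m.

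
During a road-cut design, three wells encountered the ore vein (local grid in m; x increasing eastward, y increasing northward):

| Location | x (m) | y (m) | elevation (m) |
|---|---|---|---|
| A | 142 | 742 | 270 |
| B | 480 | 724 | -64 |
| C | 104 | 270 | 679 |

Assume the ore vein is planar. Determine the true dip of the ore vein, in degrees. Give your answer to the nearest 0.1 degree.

Two edge vectors: A→B = (338, -18, -334), A→C = (-38, -472, 409).
Normal n = (A→B) × (A→C) = (-165010, -125550, -160220).
So ∂z/∂x = −n_x/n_z = −1.02990 and ∂z/∂y = −n_y/n_z = −0.78361.
Gradient magnitude |∇z| = √(a² + b²) = √(1.06069 + 0.61404) = 1.29411.
True dip = arctan(1.29411) = 52.3°, dipping toward NE (azimuth ≈ 053°).

52.3°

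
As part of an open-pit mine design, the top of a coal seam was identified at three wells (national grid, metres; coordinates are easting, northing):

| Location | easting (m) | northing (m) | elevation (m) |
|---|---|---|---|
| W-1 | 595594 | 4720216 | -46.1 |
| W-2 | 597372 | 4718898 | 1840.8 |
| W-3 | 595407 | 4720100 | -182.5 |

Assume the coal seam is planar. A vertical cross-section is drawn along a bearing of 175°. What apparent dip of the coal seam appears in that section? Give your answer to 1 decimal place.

Let the plane be z = a·easting + b·northing + c.
W-2−W-1: 1778a − 1318b = 1886.9;  W-3−W-1: −187a − 116b = −136.4.
Solving gives a = 0.88059, b = −0.24371.
Unit vector along 175° is (sin 175°, cos 175°) = (0.0872, -0.9962).
Slope in that direction = a·(0.0872) + b·(-0.9962) = 0.31953.
Apparent dip = arctan|0.31953| = 17.7° (true dip is 42.4°, so apparent ≤ true as expected).

17.7°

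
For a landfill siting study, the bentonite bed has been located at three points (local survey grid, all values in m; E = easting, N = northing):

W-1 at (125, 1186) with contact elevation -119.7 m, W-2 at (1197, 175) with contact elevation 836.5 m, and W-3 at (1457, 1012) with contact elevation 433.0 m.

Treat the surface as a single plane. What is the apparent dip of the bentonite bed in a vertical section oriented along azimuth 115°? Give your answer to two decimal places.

29.02°

Let the plane be z = a·E + b·N + c.
W-2−W-1: 1072a − 1011b = 956.2;  W-3−W-1: 1332a − 174b = 552.7.
Solving gives a = 0.33824, b = −0.58715.
Unit vector along 115° is (sin 115°, cos 115°) = (0.9063, -0.4226).
Slope in that direction = a·(0.9063) + b·(-0.4226) = 0.55469.
Apparent dip = arctan|0.55469| = 29.02° (true dip is 34.1°, so apparent ≤ true as expected).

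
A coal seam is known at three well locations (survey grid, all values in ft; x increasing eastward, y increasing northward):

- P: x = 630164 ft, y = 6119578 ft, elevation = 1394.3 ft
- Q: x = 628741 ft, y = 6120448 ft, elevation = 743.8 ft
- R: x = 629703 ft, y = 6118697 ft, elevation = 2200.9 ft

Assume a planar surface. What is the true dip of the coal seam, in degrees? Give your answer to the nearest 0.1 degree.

Two edge vectors: P→Q = (-1423, 870, -650.5), P→R = (-461, -881, 806.6).
Normal n = (P→Q) × (P→R) = (128651.5, 1447672.3, 1654733).
So ∂z/∂x = −n_x/n_z = −0.07775 and ∂z/∂y = −n_y/n_z = −0.87487.
Gradient magnitude |∇z| = √(a² + b²) = √(0.00604 + 0.76539) = 0.87832.
True dip = arctan(0.87832) = 41.3°, dipping toward N (azimuth ≈ 005°).

41.3°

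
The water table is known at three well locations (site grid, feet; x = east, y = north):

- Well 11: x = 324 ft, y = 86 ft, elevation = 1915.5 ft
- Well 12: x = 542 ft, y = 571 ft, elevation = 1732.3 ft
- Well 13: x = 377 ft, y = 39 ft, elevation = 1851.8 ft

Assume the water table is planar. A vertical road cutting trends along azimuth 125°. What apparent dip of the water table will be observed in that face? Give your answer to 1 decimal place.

Two edge vectors: Well 11→Well 12 = (218, 485, -183.2), Well 11→Well 13 = (53, -47, -63.7).
Normal n = (Well 11→Well 12) × (Well 11→Well 13) = (-39504.9, 4177, -35951).
So ∂z/∂x = −n_x/n_z = −1.09885 and ∂z/∂y = −n_y/n_z = 0.11619.
Unit vector along 125° is (sin 125°, cos 125°) = (0.8192, -0.5736).
Slope in that direction = a·(0.8192) + b·(-0.5736) = −0.96677.
Apparent dip = arctan|0.96677| = 44.0° (true dip is 47.9°, so apparent ≤ true as expected).

44.0°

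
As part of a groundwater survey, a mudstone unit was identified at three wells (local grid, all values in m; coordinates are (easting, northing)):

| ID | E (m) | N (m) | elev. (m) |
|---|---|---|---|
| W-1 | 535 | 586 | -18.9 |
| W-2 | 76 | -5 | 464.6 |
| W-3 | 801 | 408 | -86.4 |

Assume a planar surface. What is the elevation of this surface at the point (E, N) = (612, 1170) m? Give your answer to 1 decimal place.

-298.1 m

Let the plane be z = a·E + b·N + c.
W-2−W-1: −459a − 591b = 483.5;  W-3−W-1: 266a − 178b = −67.5.
Solving gives a = −0.527213, b = −0.408645.
Then c = -18.9 − a·535 − b·586 = 502.62.
At (612, 1170): z = −322.7 − 478.1 + 502.62 = -298.1 m.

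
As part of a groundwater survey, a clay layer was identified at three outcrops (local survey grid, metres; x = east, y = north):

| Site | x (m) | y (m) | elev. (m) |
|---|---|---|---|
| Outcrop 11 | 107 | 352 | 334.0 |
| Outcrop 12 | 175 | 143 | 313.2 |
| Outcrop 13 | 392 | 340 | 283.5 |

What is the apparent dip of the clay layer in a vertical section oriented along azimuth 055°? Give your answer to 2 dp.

Two edge vectors: Outcrop 11→Outcrop 12 = (68, -209, -20.8), Outcrop 11→Outcrop 13 = (285, -12, -50.5).
Normal n = (Outcrop 11→Outcrop 12) × (Outcrop 11→Outcrop 13) = (10304.9, -2494, 58749).
So ∂z/∂x = −n_x/n_z = −0.17541 and ∂z/∂y = −n_y/n_z = 0.04245.
Unit vector along 055° is (sin 55°, cos 55°) = (0.8192, 0.5736).
Slope in that direction = a·(0.8192) + b·(0.5736) = −0.11933.
Apparent dip = arctan|0.11933| = 6.81° (true dip is 10.2°, so apparent ≤ true as expected).

6.81°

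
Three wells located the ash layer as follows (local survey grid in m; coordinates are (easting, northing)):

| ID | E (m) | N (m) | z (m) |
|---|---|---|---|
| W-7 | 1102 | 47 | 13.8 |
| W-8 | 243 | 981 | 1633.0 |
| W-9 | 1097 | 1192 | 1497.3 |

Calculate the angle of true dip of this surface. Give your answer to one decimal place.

54.1°

Two edge vectors: W-7→W-8 = (-859, 934, 1619.2), W-7→W-9 = (-5, 1145, 1483.5).
Normal n = (W-7→W-8) × (W-7→W-9) = (-468395, 1266230.5, -978885).
So ∂z/∂E = −n_x/n_z = −0.47850 and ∂z/∂N = −n_y/n_z = 1.29354.
Gradient magnitude |∇z| = √(a² + b²) = √(0.22896 + 1.67326) = 1.37921.
True dip = arctan(1.37921) = 54.1°, dipping toward SSE (azimuth ≈ 160°).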